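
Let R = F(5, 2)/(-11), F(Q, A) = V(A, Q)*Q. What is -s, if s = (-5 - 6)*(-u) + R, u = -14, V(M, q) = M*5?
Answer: 1744/11 ≈ 158.55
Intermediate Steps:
V(M, q) = 5*M
F(Q, A) = 5*A*Q (F(Q, A) = (5*A)*Q = 5*A*Q)
R = -50/11 (R = (5*2*5)/(-11) = 50*(-1/11) = -50/11 ≈ -4.5455)
s = -1744/11 (s = (-5 - 6)*(-1*(-14)) - 50/11 = -11*14 - 50/11 = -154 - 50/11 = -1744/11 ≈ -158.55)
-s = -1*(-1744/11) = 1744/11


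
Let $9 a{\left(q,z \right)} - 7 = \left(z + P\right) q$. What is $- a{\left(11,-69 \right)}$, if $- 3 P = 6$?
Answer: $86$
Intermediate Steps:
$P = -2$ ($P = \left(- \frac{1}{3}\right) 6 = -2$)
$a{\left(q,z \right)} = \frac{7}{9} + \frac{q \left(-2 + z\right)}{9}$ ($a{\left(q,z \right)} = \frac{7}{9} + \frac{\left(z - 2\right) q}{9} = \frac{7}{9} + \frac{\left(-2 + z\right) q}{9} = \frac{7}{9} + \frac{q \left(-2 + z\right)}{9}$)
$- a{\left(11,-69 \right)} = - (\frac{7}{9} - \frac{22}{9} + \frac{1}{9} \cdot 11 \left(-69\right)) = - (\frac{7}{9} - \frac{22}{9} - \frac{253}{3}) = \left(-1\right) \left(-86\right) = 86$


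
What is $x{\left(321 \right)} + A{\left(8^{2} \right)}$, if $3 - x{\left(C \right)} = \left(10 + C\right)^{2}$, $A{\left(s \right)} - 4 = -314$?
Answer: $-109868$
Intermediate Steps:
$A{\left(s \right)} = -310$ ($A{\left(s \right)} = 4 - 314 = -310$)
$x{\left(C \right)} = 3 - \left(10 + C\right)^{2}$
$x{\left(321 \right)} + A{\left(8^{2} \right)} = \left(3 - \left(10 + 321\right)^{2}\right) - 310 = \left(3 - 331^{2}\right) - 310 = \left(3 - 109561\right) - 310 = -109558 - 310 = -109868$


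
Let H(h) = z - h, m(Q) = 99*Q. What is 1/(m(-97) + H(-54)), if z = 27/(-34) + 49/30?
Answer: -255/2434781 ≈ -0.00010473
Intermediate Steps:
z = 214/255 (z = 27*(-1/34) + 49*(1/30) = -27/34 + 49/30 = 214/255 ≈ 0.83922)
H(h) = 214/255 - h
1/(m(-97) + H(-54)) = 1/(99*(-97) + (214/255 - 1*(-54))) = 1/(-9603 + (214/255 + 54)) = 1/(-9603 + 13984/255) = 1/(-2434781/255) = -255/2434781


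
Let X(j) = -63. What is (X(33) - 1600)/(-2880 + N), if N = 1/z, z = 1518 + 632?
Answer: 3575450/6191999 ≈ 0.57743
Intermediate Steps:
z = 2150
N = 1/2150 ≈ 0.00046512
(X(33) - 1600)/(-2880 + N) = (-63 - 1600)/(-2880 + 1/2150) = -1663/(-6191999/2150) = -1663*(-2150/6191999) = 3575450/6191999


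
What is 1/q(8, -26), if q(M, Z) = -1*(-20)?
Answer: 1/20 ≈ 0.050000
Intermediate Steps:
q(M, Z) = 20
1/q(8, -26) = 1/20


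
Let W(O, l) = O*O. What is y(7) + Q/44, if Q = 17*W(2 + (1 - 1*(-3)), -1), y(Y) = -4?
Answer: 109/11 ≈ 9.9091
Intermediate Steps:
W(O, l) = O**2
Q = 612 (Q = 17*(2 + (1 - 1*(-3)))**2 = 17*(2 + (1 + 3))**2 = 17*(2 + 4)**2 = 17*6**2 = 17*36 = 612)
y(7) + Q/44 = -4 + 612/44 = -4 + (1/44)*612 = -4 + 153/11 = 109/11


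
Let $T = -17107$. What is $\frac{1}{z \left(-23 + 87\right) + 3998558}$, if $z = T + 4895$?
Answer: $\frac{1}{3216990} \approx 3.1085 \cdot 10^{-7}$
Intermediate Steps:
$z = -12212$ ($z = -17107 + 4895 = -12212$)
$\frac{1}{z \left(-23 + 87\right) + 3998558} = \frac{1}{- 12212 \left(-23 + 87\right) + 3998558} = \frac{1}{\left(-12212\right) 64 + 3998558} = \frac{1}{-781568 + 3998558} = \frac{1}{3216990}$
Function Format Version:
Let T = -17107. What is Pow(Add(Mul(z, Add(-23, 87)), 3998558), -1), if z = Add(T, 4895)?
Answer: Rational(1, 3216990) ≈ 3.1085e-7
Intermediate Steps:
z = -12212 (z = Add(-17107, 4895) = -12212)
Pow(Add(Mul(z, Add(-23, 87)), 3998558), -1) = Pow(Add(Mul(-12212, Add(-23, 87)), 3998558), -1) = Pow(Add(Mul(-12212, 64), 3998558), -1) = Pow(Add(-781568, 3998558), -1) = Pow(3216990, -1) = Rational(1, 3216990)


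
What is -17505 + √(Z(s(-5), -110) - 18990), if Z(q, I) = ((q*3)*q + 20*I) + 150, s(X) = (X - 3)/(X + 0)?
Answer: -17505 + 4*I*√32863/5 ≈ -17505.0 + 145.03*I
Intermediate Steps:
s(X) = (-3 + X)/X
Z(q, I) = 150 + 3*q² + 20*I (Z(q, I) = ((3*q)*q + 20*I) + 150 = (3*q² + 20*I) + 150 = 150 + 3*q² + 20*I)
-17505 + √(Z(s(-5), -110) - 18990) = -17505 + √((150 + 3*((-3 - 5)/(-5))² + 20*(-110)) - 18990) = -17505 + √((150 + 3*(-⅕*(-8))² - 2200) - 18990) = -17505 + √((150 + 3*(8/5)² - 2200) - 18990) = -17505 + √((150 + 3*(64/25) - 2200) - 18990) = -17505 + √((150 + 192/25 - 2200) - 18990) = -17505 + √(-51058/25 - 18990) = -17505 + √(-525808/25) = -17505 + 4*I*√32863/5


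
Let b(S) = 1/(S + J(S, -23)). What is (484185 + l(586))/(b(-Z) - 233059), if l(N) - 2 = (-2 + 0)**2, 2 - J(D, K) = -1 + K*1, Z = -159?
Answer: -89575335/43115914 ≈ -2.0775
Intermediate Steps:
J(D, K) = 3 - K (J(D, K) = 2 - (-1 + K*1) = 2 - (-1 + K) = 2 + (1 - K) = 3 - K)
l(N) = 6 (l(N) = 2 + (-2 + 0)**2 = 2 + (-2)**2 = 2 + 4 = 6)
b(S) = 1/(26 + S) (b(S) = 1/(S + (3 - 1*(-23))) = 1/(S + (3 + 23)) = 1/(S + 26) = 1/(26 + S))
(484185 + l(586))/(b(-Z) - 233059) = (484185 + 6)/(1/(26 - 1*(-159)) - 233059) = 484191/(1/(26 + 159) - 233059) = 484191/(1/185 - 233059) = 484191/(-43115914/185) = 484191*(-185/43115914) = -89575335/43115914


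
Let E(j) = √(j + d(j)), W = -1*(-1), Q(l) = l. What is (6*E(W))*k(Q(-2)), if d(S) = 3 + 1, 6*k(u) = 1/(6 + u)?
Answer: √5/4 ≈ 0.55902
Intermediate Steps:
W = 1
k(u) = 1/(6*(6 + u))
d(S) = 4
E(j) = √(4 + j) (E(j) = √(j + 4) = √(4 + j))
(6*E(W))*k(Q(-2)) = (6*√(4 + 1))*(1/(6*(6 - 2))) = (6*√5)*((⅙)/4) = (6*√5)*((⅙)*(¼)) = (6*√5)*(1/24) = √5/4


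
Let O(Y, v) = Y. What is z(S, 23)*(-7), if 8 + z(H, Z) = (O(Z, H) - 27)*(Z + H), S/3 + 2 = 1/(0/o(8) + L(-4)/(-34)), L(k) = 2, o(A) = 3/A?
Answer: -896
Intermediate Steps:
S = -57 (S = -6 + 3/(0/((3/8)) + 2/(-34)) = -6 + 3/(0/((3*(1/8))) + 2*(-1/34)) = -6 + 3/(0/(3/8) - 1/17) = -6 + 3/(0*(8/3) - 1/17) = -6 + 3/(0 - 1/17) = -6 + 3/(-1/17) = -6 + 3*(-17) = -6 - 51 = -57)
z(H, Z) = -8 + (-27 + Z)*(H + Z) (z(H, Z) = -8 + (Z - 27)*(Z + H) = -8 + (-27 + Z)*(H + Z))
z(S, 23)*(-7) = (-8 + 23**2 - 27*(-57) - 27*23 - 57*23)*(-7) = (-8 + 529 + 1539 - 621 - 1311)*(-7) = 128*(-7) = -896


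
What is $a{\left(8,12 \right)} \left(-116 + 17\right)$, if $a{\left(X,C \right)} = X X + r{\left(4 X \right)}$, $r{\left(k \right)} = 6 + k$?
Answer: $-10098$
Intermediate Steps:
$a{\left(X,C \right)} = 6 + X^{2} + 4 X$ ($a{\left(X,C \right)} = X X + \left(6 + 4 X\right) = X^{2} + \left(6 + 4 X\right) = 6 + X^{2} + 4 X$)
$a{\left(8,12 \right)} \left(-116 + 17\right) = \left(6 + 8^{2} + 4 \cdot 8\right) \left(-116 + 17\right) = \left(6 + 64 + 32\right) \left(-99\right) = 102 \left(-99\right) = -10098$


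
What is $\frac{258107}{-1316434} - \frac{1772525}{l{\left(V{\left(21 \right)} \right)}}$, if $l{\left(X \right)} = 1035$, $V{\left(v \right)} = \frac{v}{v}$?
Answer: $- \frac{466735863319}{272501838} \approx -1712.8$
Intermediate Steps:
$V{\left(v \right)} = 1$
$\frac{258107}{-1316434} - \frac{1772525}{l{\left(V{\left(21 \right)} \right)}} = \frac{258107}{-1316434} - \frac{1772525}{1035} = 258107 \left(- \frac{1}{1316434}\right) - \frac{354505}{207} = - \frac{258107}{1316434} - \frac{354505}{207} = - \frac{466735863319}{272501838}$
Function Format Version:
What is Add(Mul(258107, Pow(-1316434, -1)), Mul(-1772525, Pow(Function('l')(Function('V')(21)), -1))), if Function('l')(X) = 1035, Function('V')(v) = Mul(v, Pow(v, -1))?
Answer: Rational(-466735863319, 272501838) ≈ -1712.8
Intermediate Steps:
Function('V')(v) = 1
Add(Mul(258107, Pow(-1316434, -1)), Mul(-1772525, Pow(Function('l')(Function('V')(21)), -1))) = Add(Mul(258107, Pow(-1316434, -1)), Mul(-1772525, Pow(1035, -1))) = Add(Mul(258107, Rational(-1, 1316434)), Mul(-1772525, Rational(1, 1035))) = Add(Rational(-258107, 1316434), Rational(-354505, 207)) = Rational(-466735863319, 272501838)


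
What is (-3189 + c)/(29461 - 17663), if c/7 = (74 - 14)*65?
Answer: 24111/11798 ≈ 2.0437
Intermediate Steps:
c = 27300 (c = 7*((74 - 14)*65) = 7*(60*65) = 7*3900 = 27300)
(-3189 + c)/(29461 - 17663) = (-3189 + 27300)/(29461 - 17663) = 24111/11798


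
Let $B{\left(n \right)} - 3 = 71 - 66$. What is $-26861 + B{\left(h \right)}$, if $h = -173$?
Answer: $-26853$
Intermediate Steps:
$B{\left(n \right)} = 8$ ($B{\left(n \right)} = 3 + \left(71 - 66\right) = 3 + 5 = 8$)
$-26861 + B{\left(h \right)} = -26861 + 8 = -26853$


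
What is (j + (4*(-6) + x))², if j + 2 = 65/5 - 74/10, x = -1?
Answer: 11449/25 ≈ 457.96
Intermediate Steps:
j = 18/5 (j = -2 + (65/5 - 74/10) = -2 + (65*(⅕) - 74*⅒) = -2 + (13 - 37/5) = -2 + 28/5 = 18/5 ≈ 3.6000)
(j + (4*(-6) + x))² = (18/5 + (4*(-6) - 1))² = (18/5 + (-24 - 1))² = (18/5 - 25)² = (-107/5)² = 11449/25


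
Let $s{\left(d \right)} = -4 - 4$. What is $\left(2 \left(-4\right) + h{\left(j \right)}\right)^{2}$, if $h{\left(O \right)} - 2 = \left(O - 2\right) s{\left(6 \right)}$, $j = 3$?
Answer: $196$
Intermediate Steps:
$s{\left(d \right)} = -8$ ($s{\left(d \right)} = -4 - 4 = -8$)
$h{\left(O \right)} = 18 - 8 O$ ($h{\left(O \right)} = 2 + \left(O - 2\right) \left(-8\right) = 2 + \left(-2 + O\right) \left(-8\right) = 2 - \left(-16 + 8 O\right) = 18 - 8 O$)
$\left(2 \left(-4\right) + h{\left(j \right)}\right)^{2} = \left(2 \left(-4\right) + \left(18 - 24\right)\right)^{2} = \left(-8 + \left(18 - 24\right)\right)^{2} = \left(-8 - 6\right)^{2} = \left(-14\right)^{2} = 196$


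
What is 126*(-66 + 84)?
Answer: 2268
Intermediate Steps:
126*(-66 + 84) = 126*18 = 2268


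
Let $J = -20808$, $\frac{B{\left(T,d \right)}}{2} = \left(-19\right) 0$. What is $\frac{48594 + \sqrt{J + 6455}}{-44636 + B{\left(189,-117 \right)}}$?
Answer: $- \frac{24297}{22318} - \frac{i \sqrt{14353}}{44636} \approx -1.0887 - 0.002684 i$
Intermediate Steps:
$B{\left(T,d \right)} = 0$ ($B{\left(T,d \right)} = 2 \left(\left(-19\right) 0\right) = 2 \cdot 0 = 0$)
$\frac{48594 + \sqrt{J + 6455}}{-44636 + B{\left(189,-117 \right)}} = \frac{48594 + \sqrt{-20808 + 6455}}{-44636 + 0} = \frac{48594 + \sqrt{-14353}}{-44636} = \left(48594 + i \sqrt{14353}\right) \left(- \frac{1}{44636}\right) = - \frac{24297}{22318} - \frac{i \sqrt{14353}}{44636}$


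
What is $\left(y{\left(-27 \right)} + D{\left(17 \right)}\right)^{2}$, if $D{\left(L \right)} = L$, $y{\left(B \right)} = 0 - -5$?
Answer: $484$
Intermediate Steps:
$y{\left(B \right)} = 5$ ($y{\left(B \right)} = 0 + 5 = 5$)
$\left(y{\left(-27 \right)} + D{\left(17 \right)}\right)^{2} = \left(5 + 17\right)^{2} = 22^{2} = 484$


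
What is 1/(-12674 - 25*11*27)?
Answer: -1/20099 ≈ -4.9754e-5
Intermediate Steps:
1/(-12674 - 25*11*27) = 1/(-12674 - 275*27) = 1/(-12674 - 7425) = 1/(-20099) = -1/20099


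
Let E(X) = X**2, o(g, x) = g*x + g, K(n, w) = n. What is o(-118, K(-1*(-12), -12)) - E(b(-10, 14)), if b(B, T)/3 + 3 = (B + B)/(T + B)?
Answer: -2110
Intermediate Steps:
b(B, T) = -9 + 6*B/(B + T) (b(B, T) = -9 + 3*((B + B)/(T + B)) = -9 + 3*((2*B)/(B + T)) = -9 + 3*(2*B/(B + T)) = -9 + 6*B/(B + T))
o(g, x) = g + g*x
o(-118, K(-1*(-12), -12)) - E(b(-10, 14)) = -118*(1 - 1*(-12)) - (3*(-1*(-10) - 3*14)/(-10 + 14))**2 = -118*(1 + 12) - (3*(10 - 42)/4)**2 = -118*13 - (3*(1/4)*(-32))**2 = -1534 - 1*(-24)**2 = -1534 - 1*576 = -1534 - 576 = -2110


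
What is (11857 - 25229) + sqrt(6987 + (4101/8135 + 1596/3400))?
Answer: -13372 + 21*sqrt(1212231626614)/276590 ≈ -13288.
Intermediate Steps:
(11857 - 25229) + sqrt(6987 + (4101/8135 + 1596/3400)) = -13372 + sqrt(6987 + (4101*(1/8135) + 1596*(1/3400))) = -13372 + sqrt(6987 + (4101/8135 + 399/850)) = -13372 + sqrt(6987 + 1346343/1382950) = -13372 + sqrt(9664017993/1382950) = -13372 + 21*sqrt(1212231626614)/276590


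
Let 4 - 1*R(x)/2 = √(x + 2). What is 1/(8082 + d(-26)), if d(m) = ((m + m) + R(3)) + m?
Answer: 2003/16048031 + √5/32096062 ≈ 0.00012488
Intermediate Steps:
R(x) = 8 - 2*√(2 + x) (R(x) = 8 - 2*√(x + 2) = 8 - 2*√(2 + x))
d(m) = 8 - 2*√5 + 3*m (d(m) = ((m + m) + (8 - 2*√(2 + 3))) + m = (2*m + (8 - 2*√5)) + m = (8 - 2*√5 + 2*m) + m = 8 - 2*√5 + 3*m)
1/(8082 + d(-26)) = 1/(8082 + (8 - 2*√5 + 3*(-26))) = 1/(8082 + (8 - 2*√5 - 78)) = 1/(8082 + (-70 - 2*√5)) = 1/(8012 - 2*√5)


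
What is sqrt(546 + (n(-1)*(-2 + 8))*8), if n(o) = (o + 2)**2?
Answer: 3*sqrt(66) ≈ 24.372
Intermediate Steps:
n(o) = (2 + o)**2
sqrt(546 + (n(-1)*(-2 + 8))*8) = sqrt(546 + ((2 - 1)**2*(-2 + 8))*8) = sqrt(546 + (1**2*6)*8) = sqrt(546 + (1*6)*8) = sqrt(546 + 6*8) = sqrt(546 + 48) = sqrt(594) = 3*sqrt(66)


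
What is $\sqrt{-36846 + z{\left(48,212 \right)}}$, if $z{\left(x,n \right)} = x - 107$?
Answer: $11 i \sqrt{305} \approx 192.11 i$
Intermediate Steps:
$z{\left(x,n \right)} = -107 + x$
$\sqrt{-36846 + z{\left(48,212 \right)}} = \sqrt{-36846 + \left(-107 + 48\right)} = \sqrt{-36846 - 59} = \sqrt{-36905} = 11 i \sqrt{305}$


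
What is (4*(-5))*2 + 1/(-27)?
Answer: -1081/27 ≈ -40.037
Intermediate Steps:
(4*(-5))*2 + 1/(-27) = -20*2 - 1/27 = -40 - 1/27 = -1081/27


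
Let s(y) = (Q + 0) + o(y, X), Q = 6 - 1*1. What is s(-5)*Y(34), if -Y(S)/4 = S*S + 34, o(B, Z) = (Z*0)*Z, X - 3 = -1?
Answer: -23800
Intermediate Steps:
X = 2 (X = 3 - 1 = 2)
o(B, Z) = 0 (o(B, Z) = 0*Z = 0)
Q = 5 (Q = 6 - 1 = 5)
Y(S) = -136 - 4*S² (Y(S) = -4*(S*S + 34) = -4*(S² + 34) = -4*(34 + S²) = -136 - 4*S²)
s(y) = 5 (s(y) = (5 + 0) + 0 = 5 + 0 = 5)
s(-5)*Y(34) = 5*(-136 - 4*34²) = 5*(-136 - 4*1156) = 5*(-136 - 4624) = 5*(-4760) = -23800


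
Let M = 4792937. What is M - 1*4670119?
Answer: 122818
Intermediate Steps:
M - 1*4670119 = 4792937 - 1*4670119 = 4792937 - 4670119 = 122818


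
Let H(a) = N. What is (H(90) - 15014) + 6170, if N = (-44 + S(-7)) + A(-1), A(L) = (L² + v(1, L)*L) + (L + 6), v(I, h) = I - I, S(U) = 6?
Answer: -8876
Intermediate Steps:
v(I, h) = 0
A(L) = 6 + L + L² (A(L) = (L² + 0*L) + (L + 6) = (L² + 0) + (6 + L) = L² + (6 + L) = 6 + L + L²)
N = -32 (N = (-44 + 6) + (6 - 1 + (-1)²) = -38 + (6 - 1 + 1) = -38 + 6 = -32)
H(a) = -32
(H(90) - 15014) + 6170 = (-32 - 15014) + 6170 = -15046 + 6170 = -8876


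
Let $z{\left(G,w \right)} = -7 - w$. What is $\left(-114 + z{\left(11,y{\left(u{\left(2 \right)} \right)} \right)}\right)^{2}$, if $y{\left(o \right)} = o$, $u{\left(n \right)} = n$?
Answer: $15129$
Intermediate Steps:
$\left(-114 + z{\left(11,y{\left(u{\left(2 \right)} \right)} \right)}\right)^{2} = \left(-114 - 9\right)^{2} = \left(-123\right)^{2} = 15129$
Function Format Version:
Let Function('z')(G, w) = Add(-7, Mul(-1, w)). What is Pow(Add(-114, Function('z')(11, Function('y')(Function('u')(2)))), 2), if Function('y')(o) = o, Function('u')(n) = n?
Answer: 15129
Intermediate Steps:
Pow(Add(-114, Function('z')(11, Function('y')(Function('u')(2)))), 2) = Pow(Add(-114, Add(-7, Mul(-1, 2))), 2) = Pow(Add(-114, Add(-7, -2)), 2) = Pow(Add(-114, -9), 2) = Pow(-123, 2) = 15129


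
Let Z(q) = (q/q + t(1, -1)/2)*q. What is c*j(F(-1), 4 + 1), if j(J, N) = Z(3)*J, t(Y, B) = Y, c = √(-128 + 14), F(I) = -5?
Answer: -45*I*√114/2 ≈ -240.23*I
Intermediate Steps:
c = I*√114 (c = √(-114) = I*√114 ≈ 10.677*I)
Z(q) = 3*q/2 (Z(q) = (q/q + 1/2)*q = (1 + 1*(½))*q = (1 + ½)*q = 3*q/2)
j(J, N) = 9*J/2 (j(J, N) = ((3/2)*3)*J = 9*J/2)
c*j(F(-1), 4 + 1) = (I*√114)*((9/2)*(-5)) = (I*√114)*(-45/2) = -45*I*√114/2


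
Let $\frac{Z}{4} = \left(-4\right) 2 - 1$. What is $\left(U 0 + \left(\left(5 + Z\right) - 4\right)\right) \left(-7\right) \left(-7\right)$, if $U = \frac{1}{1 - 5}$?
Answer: $-1715$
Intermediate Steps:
$U = - \frac{1}{4}$ ($U = \frac{1}{-4} = - \frac{1}{4} \approx -0.25$)
$Z = -36$ ($Z = 4 \left(\left(-4\right) 2 - 1\right) = 4 \left(-8 - 1\right) = 4 \left(-9\right) = -36$)
$\left(U 0 + \left(\left(5 + Z\right) - 4\right)\right) \left(-7\right) \left(-7\right) = \left(\left(- \frac{1}{4}\right) 0 + \left(\left(5 - 36\right) - 4\right)\right) \left(-7\right) \left(-7\right) = \left(0 - 35\right) \left(-7\right) \left(-7\right) = \left(-35\right) \left(-7\right) \left(-7\right) = 245 \left(-7\right) = -1715$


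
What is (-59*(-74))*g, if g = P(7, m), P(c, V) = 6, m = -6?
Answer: 26196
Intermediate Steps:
g = 6
(-59*(-74))*g = -59*(-74)*6 = 4366*6 = 26196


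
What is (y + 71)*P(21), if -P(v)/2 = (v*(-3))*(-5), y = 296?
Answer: -231210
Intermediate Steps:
P(v) = -30*v (P(v) = -2*v*(-3)*(-5) = -2*(-3*v)*(-5) = -30*v)
(y + 71)*P(21) = (296 + 71)*(-30*21) = 367*(-630) = -231210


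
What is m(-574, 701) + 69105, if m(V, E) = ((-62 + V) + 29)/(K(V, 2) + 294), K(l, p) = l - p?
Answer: 19488217/282 ≈ 69107.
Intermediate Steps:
m(V, E) = (-33 + V)/(292 + V) (m(V, E) = ((-62 + V) + 29)/((V - 1*2) + 294) = (-33 + V)/((V - 2) + 294) = (-33 + V)/((-2 + V) + 294) = (-33 + V)/(292 + V))
m(-574, 701) + 69105 = (-33 - 574)/(292 - 574) + 69105 = -607/(-282) + 69105 = -1/282*(-607) + 69105 = 607/282 + 69105 = 19488217/282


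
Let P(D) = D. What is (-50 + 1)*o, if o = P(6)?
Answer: -294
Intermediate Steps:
o = 6
(-50 + 1)*o = (-50 + 1)*6 = -49*6 = -294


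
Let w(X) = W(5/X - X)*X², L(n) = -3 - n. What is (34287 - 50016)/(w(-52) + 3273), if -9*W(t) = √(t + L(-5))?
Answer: -4169962377/473590625 - 14722344*√36439/473590625 ≈ -14.739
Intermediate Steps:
W(t) = -√(2 + t)/9 (W(t) = -√(t + (-3 - 1*(-5)))/9 = -√(t + (-3 + 5))/9 = -√(t + 2)/9 = -√(2 + t)/9)
w(X) = -X²*√(2 - X + 5/X)/9 (w(X) = (-√(2 + (5/X - X))/9)*X² = (-√(2 + (-X + 5/X))/9)*X² = (-√(2 - X + 5/X)/9)*X² = -X²*√(2 - X + 5/X)/9)
(34287 - 50016)/(w(-52) + 3273) = (34287 - 50016)/(-⅑*(-52)²*√(2 - 1*(-52) + 5/(-52)) + 3273) = -15729/(-⅑*2704*√(2 + 52 + 5*(-1/52)) + 3273) = -15729/(-⅑*2704*√(2 + 52 - 5/52) + 3273) = -15729/(-⅑*2704*√(2803/52) + 3273) = -15729/(-⅑*2704*√36439/26 + 3273) = -15729/(-104*√36439/9 + 3273) = -15729/(3273 - 104*√36439/9)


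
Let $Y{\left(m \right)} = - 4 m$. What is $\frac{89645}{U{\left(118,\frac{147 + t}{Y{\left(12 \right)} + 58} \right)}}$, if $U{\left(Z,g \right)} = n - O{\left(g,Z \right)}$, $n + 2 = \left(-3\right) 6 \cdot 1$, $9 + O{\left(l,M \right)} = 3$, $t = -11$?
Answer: $- \frac{89645}{14} \approx -6403.2$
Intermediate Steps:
$O{\left(l,M \right)} = -6$ ($O{\left(l,M \right)} = -9 + 3 = -6$)
$n = -20$ ($n = -2 + \left(-3\right) 6 \cdot 1 = -2 - 18 = -20$)
$U{\left(Z,g \right)} = -14$ ($U{\left(Z,g \right)} = -20 - -6 = -20 + 6 = -14$)
$\frac{89645}{U{\left(118,\frac{147 + t}{Y{\left(12 \right)} + 58} \right)}} = \frac{89645}{-14} = 89645 \left(- \frac{1}{14}\right) = - \frac{89645}{14}$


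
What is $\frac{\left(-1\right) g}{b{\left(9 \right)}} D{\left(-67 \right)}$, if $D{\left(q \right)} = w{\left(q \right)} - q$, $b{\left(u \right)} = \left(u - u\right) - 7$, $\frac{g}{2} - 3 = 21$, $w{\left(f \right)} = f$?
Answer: $0$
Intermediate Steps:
$g = 48$ ($g = 6 + 2 \cdot 21 = 6 + 42 = 48$)
$b{\left(u \right)} = -7$ ($b{\left(u \right)} = 0 - 7 = -7$)
$D{\left(q \right)} = 0$ ($D{\left(q \right)} = q - q = 0$)
$\frac{\left(-1\right) g}{b{\left(9 \right)}} D{\left(-67 \right)} = \frac{\left(-1\right) 48}{-7} \cdot 0 = \left(-48\right) \left(- \frac{1}{7}\right) 0 = \frac{48}{7} \cdot 0 = 0$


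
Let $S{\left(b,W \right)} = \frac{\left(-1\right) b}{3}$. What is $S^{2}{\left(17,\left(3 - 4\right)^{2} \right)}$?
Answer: $\frac{289}{9} \approx 32.111$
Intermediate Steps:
$S{\left(b,W \right)} = - \frac{b}{3}$ ($S{\left(b,W \right)} = - b \frac{1}{3} = - \frac{b}{3}$)
$S^{2}{\left(17,\left(3 - 4\right)^{2} \right)} = \left(\left(- \frac{1}{3}\right) 17\right)^{2} = \left(- \frac{17}{3}\right)^{2} = \frac{289}{9}$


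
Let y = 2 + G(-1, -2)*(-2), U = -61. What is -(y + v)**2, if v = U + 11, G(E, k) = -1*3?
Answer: -1764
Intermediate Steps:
G(E, k) = -3
y = 8 (y = 2 - 3*(-2) = 2 + 6 = 8)
v = -50 (v = -61 + 11 = -50)
-(y + v)**2 = -(8 - 50)**2 = -1*(-42)**2 = -1*1764 = -1764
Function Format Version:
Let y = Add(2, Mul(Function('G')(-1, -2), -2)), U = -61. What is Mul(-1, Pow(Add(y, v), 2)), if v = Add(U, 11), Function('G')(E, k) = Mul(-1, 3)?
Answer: -1764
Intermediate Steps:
Function('G')(E, k) = -3
y = 8 (y = Add(2, Mul(-3, -2)) = Add(2, 6) = 8)
v = -50 (v = Add(-61, 11) = -50)
Mul(-1, Pow(Add(y, v), 2)) = Mul(-1, Pow(Add(8, -50), 2)) = Mul(-1, Pow(-42, 2)) = Mul(-1, 1764) = -1764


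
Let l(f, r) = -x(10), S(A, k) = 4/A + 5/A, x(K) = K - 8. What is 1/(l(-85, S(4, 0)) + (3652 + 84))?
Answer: 1/3734 ≈ 0.00026781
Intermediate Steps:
x(K) = -8 + K
S(A, k) = 9/A
l(f, r) = -2 (l(f, r) = -(-8 + 10) = -1*2 = -2)
1/(l(-85, S(4, 0)) + (3652 + 84)) = 1/(-2 + (3652 + 84)) = 1/(-2 + 3736) = 1/3734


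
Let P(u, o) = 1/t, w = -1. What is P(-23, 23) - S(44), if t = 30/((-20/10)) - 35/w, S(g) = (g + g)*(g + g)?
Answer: -154879/20 ≈ -7744.0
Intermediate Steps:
S(g) = 4*g² (S(g) = (2*g)*(2*g) = 4*g²)
t = 20 (t = 30/((-20/10)) - 35/(-1) = 30/((-20*⅒)) - 35*(-1) = 30/(-2) + 35 = 30*(-½) + 35 = -15 + 35 = 20)
P(u, o) = 1/20
P(-23, 23) - S(44) = 1/20 - 4*44² = 1/20 - 4*1936 = 1/20 - 1*7744 = 1/20 - 7744 = -154879/20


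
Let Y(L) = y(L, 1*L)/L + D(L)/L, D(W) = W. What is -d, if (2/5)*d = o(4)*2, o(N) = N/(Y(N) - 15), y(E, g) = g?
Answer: 20/13 ≈ 1.5385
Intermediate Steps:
Y(L) = 2 (Y(L) = (1*L)/L + L/L = L/L + 1 = 1 + 1 = 2)
o(N) = -N/13 (o(N) = N/(2 - 15) = N/(-13) = -N/13)
d = -20/13 (d = 5*(-1/13*4*2)/2 = 5*(-4/13*2)/2 = (5/2)*(-8/13) = -20/13 ≈ -1.5385)
-d = -1*(-20/13) = 20/13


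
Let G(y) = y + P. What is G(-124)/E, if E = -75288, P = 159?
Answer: -35/75288 ≈ -0.00046488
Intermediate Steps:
G(y) = 159 + y (G(y) = y + 159 = 159 + y)
G(-124)/E = (159 - 124)/(-75288) = 35*(-1/75288) = -35/75288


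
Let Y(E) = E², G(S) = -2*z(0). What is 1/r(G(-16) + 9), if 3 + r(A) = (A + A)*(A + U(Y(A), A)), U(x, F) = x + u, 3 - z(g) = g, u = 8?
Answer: 1/117 ≈ 0.0085470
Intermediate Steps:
z(g) = 3 - g
G(S) = -6 (G(S) = -2*(3 - 1*0) = -2*(3 + 0) = -2*3 = -6)
U(x, F) = 8 + x (U(x, F) = x + 8 = 8 + x)
r(A) = -3 + 2*A*(8 + A + A²) (r(A) = -3 + (A + A)*(A + (8 + A²)) = -3 + (2*A)*(8 + A + A²) = -3 + 2*A*(8 + A + A²))
1/r(G(-16) + 9) = 1/(-3 + 2*(-6 + 9)² + 2*(-6 + 9)*(8 + (-6 + 9)²)) = 1/(-3 + 2*3² + 2*3*(8 + 3²)) = 1/(-3 + 2*9 + 2*3*(8 + 9)) = 1/(-3 + 18 + 2*3*17) = 1/(-3 + 18 + 102) = 1/117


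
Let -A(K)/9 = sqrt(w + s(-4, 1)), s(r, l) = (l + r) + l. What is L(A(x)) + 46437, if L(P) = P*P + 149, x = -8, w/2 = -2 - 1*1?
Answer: 45938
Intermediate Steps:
w = -6 (w = 2*(-2 - 1*1) = 2*(-2 - 1) = 2*(-3) = -6)
s(r, l) = r + 2*l
A(K) = -18*I*sqrt(2) (A(K) = -9*sqrt(-6 + (-4 + 2*1)) = -9*sqrt(-6 + (-4 + 2)) = -9*sqrt(-6 - 2) = -18*I*sqrt(2))
L(P) = 149 + P**2 (L(P) = P**2 + 149 = 149 + P**2)
L(A(x)) + 46437 = (149 + (-18*I*sqrt(2))**2) + 46437 = (149 - 648) + 46437 = -499 + 46437 = 45938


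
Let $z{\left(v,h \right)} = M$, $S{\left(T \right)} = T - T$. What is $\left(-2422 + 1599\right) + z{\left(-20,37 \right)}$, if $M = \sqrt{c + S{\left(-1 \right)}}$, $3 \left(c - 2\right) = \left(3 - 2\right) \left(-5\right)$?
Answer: $-823 + \frac{\sqrt{3}}{3} \approx -822.42$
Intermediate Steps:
$S{\left(T \right)} = 0$
$c = \frac{1}{3}$ ($c = 2 + \frac{\left(3 - 2\right) \left(-5\right)}{3} = 2 + \frac{1 \left(-5\right)}{3} = 2 + \frac{1}{3} \left(-5\right) = 2 - \frac{5}{3} = \frac{1}{3} \approx 0.33333$)
$M = \frac{\sqrt{3}}{3}$ ($M = \sqrt{\frac{1}{3} + 0} = \sqrt{\frac{1}{3}} = \frac{\sqrt{3}}{3} \approx 0.57735$)
$z{\left(v,h \right)} = \frac{\sqrt{3}}{3}$
$\left(-2422 + 1599\right) + z{\left(-20,37 \right)} = \left(-2422 + 1599\right) + \frac{\sqrt{3}}{3} = -823 + \frac{\sqrt{3}}{3}$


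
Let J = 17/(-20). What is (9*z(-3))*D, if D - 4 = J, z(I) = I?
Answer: -1701/20 ≈ -85.050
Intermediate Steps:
J = -17/20 (J = 17*(-1/20) = -17/20 ≈ -0.85000)
D = 63/20 (D = 4 - 17/20 = 63/20 ≈ 3.1500)
(9*z(-3))*D = (9*(-3))*(63/20) = -27*63/20 = -1701/20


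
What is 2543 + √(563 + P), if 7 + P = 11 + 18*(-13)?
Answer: 2543 + 3*√37 ≈ 2561.3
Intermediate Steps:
P = -230 (P = -7 + (11 + 18*(-13)) = -7 + (11 - 234) = -7 - 223 = -230)
2543 + √(563 + P) = 2543 + √(563 - 230) = 2543 + √333 = 2543 + 3*√37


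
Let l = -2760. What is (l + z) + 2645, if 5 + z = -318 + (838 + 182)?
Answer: 582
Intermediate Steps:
z = 697 (z = -5 + (-318 + (838 + 182)) = -5 + (-318 + 1020) = -5 + 702 = 697)
(l + z) + 2645 = (-2760 + 697) + 2645 = -2063 + 2645 = 582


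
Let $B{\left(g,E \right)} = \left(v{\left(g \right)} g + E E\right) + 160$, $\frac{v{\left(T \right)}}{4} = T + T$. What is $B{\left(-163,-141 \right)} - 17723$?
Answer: $214870$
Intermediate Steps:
$v{\left(T \right)} = 8 T$ ($v{\left(T \right)} = 4 \left(T + T\right) = 4 \cdot 2 T = 8 T$)
$B{\left(g,E \right)} = 160 + E^{2} + 8 g^{2}$ ($B{\left(g,E \right)} = \left(8 g g + E E\right) + 160 = \left(8 g^{2} + E^{2}\right) + 160 = \left(E^{2} + 8 g^{2}\right) + 160 = 160 + E^{2} + 8 g^{2}$)
$B{\left(-163,-141 \right)} - 17723 = \left(160 + \left(-141\right)^{2} + 8 \left(-163\right)^{2}\right) - 17723 = \left(160 + 19881 + 8 \cdot 26569\right) - 17723 = \left(160 + 19881 + 212552\right) - 17723 = 232593 - 17723 = 214870$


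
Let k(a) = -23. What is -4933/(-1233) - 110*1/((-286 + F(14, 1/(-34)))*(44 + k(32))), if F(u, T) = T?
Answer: 67470223/16787295 ≈ 4.0191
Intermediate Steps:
-4933/(-1233) - 110*1/((-286 + F(14, 1/(-34)))*(44 + k(32))) = -4933/(-1233) - 110*1/((-286 + 1/(-34))*(44 - 23)) = -4933*(-1/1233) - 110*1/(21*(-286 - 1/34)) = 4933/1233 - 110/((-9725/34*21)) = 4933/1233 - 110/(-204225/34) = 4933/1233 - 110*(-34/204225) = 4933/1233 + 748/40845 = 67470223/16787295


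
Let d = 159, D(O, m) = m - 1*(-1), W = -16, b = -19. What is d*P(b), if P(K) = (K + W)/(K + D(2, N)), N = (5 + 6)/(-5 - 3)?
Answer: 8904/31 ≈ 287.23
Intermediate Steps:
N = -11/8 (N = 11/(-8) = 11*(-1/8) = -11/8 ≈ -1.3750)
D(O, m) = 1 + m (D(O, m) = m + 1 = 1 + m)
P(K) = (-16 + K)/(-3/8 + K) (P(K) = (K - 16)/(K + (1 - 11/8)) = (-16 + K)/(K - 3/8) = (-16 + K)/(-3/8 + K))
d*P(b) = 159*(8*(-16 - 19)/(-3 + 8*(-19))) = 159*(8*(-35)/(-3 - 152)) = 159*(8*(-35)/(-155)) = 159*(8*(-1/155)*(-35)) = 159*(56/31) = 8904/31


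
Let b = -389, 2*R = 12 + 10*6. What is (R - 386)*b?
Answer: 136150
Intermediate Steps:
R = 36 (R = (12 + 10*6)/2 = (12 + 60)/2 = (½)*72 = 36)
(R - 386)*b = (36 - 386)*(-389) = -350*(-389) = 136150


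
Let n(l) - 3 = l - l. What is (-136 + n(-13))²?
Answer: 17689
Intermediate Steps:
n(l) = 3 (n(l) = 3 + (l - l) = 3 + 0 = 3)
(-136 + n(-13))² = (-136 + 3)² = (-133)² = 17689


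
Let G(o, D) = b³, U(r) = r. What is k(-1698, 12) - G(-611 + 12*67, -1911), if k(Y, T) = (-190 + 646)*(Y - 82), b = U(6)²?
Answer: -858336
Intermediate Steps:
b = 36 (b = 6² = 36)
k(Y, T) = -37392 + 456*Y (k(Y, T) = 456*(-82 + Y) = -37392 + 456*Y)
G(o, D) = 46656 (G(o, D) = 36³ = 46656)
k(-1698, 12) - G(-611 + 12*67, -1911) = (-37392 + 456*(-1698)) - 1*46656 = (-37392 - 774288) - 46656 = -811680 - 46656 = -858336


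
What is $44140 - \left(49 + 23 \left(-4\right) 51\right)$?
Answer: $48783$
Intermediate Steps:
$44140 - \left(49 + 23 \left(-4\right) 51\right) = 44140 - \left(49 - 4692\right) = 44140 - -4643 = 44140 + 4643 = 48783$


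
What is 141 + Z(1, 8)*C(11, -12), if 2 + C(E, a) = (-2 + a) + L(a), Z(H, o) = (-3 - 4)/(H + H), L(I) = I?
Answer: 239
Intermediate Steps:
Z(H, o) = -7/(2*H) (Z(H, o) = -7*1/(2*H) = -7/(2*H))
C(E, a) = -4 + 2*a (C(E, a) = -2 + ((-2 + a) + a) = -2 + (-2 + 2*a) = -4 + 2*a)
141 + Z(1, 8)*C(11, -12) = 141 + (-7/2/1)*(-4 + 2*(-12)) = 141 + (-7/2*1)*(-4 - 24) = 141 - 7/2*(-28) = 141 + 98 = 239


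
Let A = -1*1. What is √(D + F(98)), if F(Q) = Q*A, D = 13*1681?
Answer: √21755 ≈ 147.50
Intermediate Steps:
A = -1
D = 21853
F(Q) = -Q (F(Q) = Q*(-1) = -Q)
√(D + F(98)) = √(21853 - 1*98) = √(21853 - 98) = √21755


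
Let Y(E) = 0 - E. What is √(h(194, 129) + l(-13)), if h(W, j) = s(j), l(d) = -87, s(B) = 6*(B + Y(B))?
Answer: I*√87 ≈ 9.3274*I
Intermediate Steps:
Y(E) = -E
s(B) = 0 (s(B) = 6*(B - B) = 6*0 = 0)
h(W, j) = 0
√(h(194, 129) + l(-13)) = √(0 - 87) = √(-87) = I*√87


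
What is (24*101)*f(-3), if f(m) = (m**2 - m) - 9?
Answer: 7272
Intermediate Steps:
f(m) = -9 + m**2 - m
(24*101)*f(-3) = (24*101)*(-9 + (-3)**2 - 1*(-3)) = 2424*(-9 + 9 + 3) = 2424*3 = 7272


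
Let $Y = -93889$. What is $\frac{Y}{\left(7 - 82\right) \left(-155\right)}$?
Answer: $- \frac{93889}{11625} \approx -8.0765$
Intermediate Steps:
$\frac{Y}{\left(7 - 82\right) \left(-155\right)} = - \frac{93889}{\left(7 - 82\right) \left(-155\right)} = - \frac{93889}{\left(-75\right) \left(-155\right)} = - \frac{93889}{11625}$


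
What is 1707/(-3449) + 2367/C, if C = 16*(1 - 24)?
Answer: -8791959/1269232 ≈ -6.9270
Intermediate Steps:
C = -368 (C = 16*(-23) = -368)
1707/(-3449) + 2367/C = 1707/(-3449) + 2367/(-368) = 1707*(-1/3449) + 2367*(-1/368) = -1707/3449 - 2367/368 = -8791959/1269232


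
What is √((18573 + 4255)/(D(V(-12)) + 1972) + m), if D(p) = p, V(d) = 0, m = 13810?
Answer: √3359320241/493 ≈ 117.57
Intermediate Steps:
√((18573 + 4255)/(D(V(-12)) + 1972) + m) = √((18573 + 4255)/(0 + 1972) + 13810) = √(22828/1972 + 13810) = √(22828*(1/1972) + 13810) = √(5707/493 + 13810) = √(6814037/493) = √3359320241/493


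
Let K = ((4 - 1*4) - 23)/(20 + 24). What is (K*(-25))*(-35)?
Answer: -20125/44 ≈ -457.39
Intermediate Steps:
K = -23/44 (K = ((4 - 4) - 23)/44 = (0 - 23)*(1/44) = -23*1/44 = -23/44 ≈ -0.52273)
(K*(-25))*(-35) = -23/44*(-25)*(-35) = (575/44)*(-35) = -20125/44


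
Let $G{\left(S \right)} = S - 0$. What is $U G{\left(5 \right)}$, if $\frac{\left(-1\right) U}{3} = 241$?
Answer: $-3615$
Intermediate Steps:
$U = -723$ ($U = \left(-3\right) 241 = -723$)
$G{\left(S \right)} = S$ ($G{\left(S \right)} = S + 0 = S$)
$U G{\left(5 \right)} = \left(-723\right) 5 = -3615$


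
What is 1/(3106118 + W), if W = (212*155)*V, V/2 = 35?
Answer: 1/5406318 ≈ 1.8497e-7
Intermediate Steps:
V = 70 (V = 2*35 = 70)
W = 2300200 (W = (212*155)*70 = 32860*70 = 2300200)
1/(3106118 + W) = 1/(3106118 + 2300200) = 1/5406318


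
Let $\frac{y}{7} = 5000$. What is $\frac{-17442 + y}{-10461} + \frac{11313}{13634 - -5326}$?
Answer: $- \frac{71518129}{66113520} \approx -1.0817$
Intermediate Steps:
$y = 35000$ ($y = 7 \cdot 5000 = 35000$)
$\frac{-17442 + y}{-10461} + \frac{11313}{13634 - -5326} = \frac{-17442 + 35000}{-10461} + \frac{11313}{13634 - -5326} = 17558 \left(- \frac{1}{10461}\right) + \frac{11313}{13634 + 5326} = - \frac{17558}{10461} + \frac{11313}{18960} = - \frac{17558}{10461} + 11313 \cdot \frac{1}{18960} = - \frac{17558}{10461} + \frac{3771}{6320} = - \frac{71518129}{66113520}$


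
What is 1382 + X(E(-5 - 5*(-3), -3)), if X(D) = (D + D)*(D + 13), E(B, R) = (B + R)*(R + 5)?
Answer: 2138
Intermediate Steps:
E(B, R) = (5 + R)*(B + R) (E(B, R) = (B + R)*(5 + R) = (5 + R)*(B + R))
X(D) = 2*D*(13 + D) (X(D) = (2*D)*(13 + D) = 2*D*(13 + D))
1382 + X(E(-5 - 5*(-3), -3)) = 1382 + 2*((-3)² + 5*(-5 - 5*(-3)) + 5*(-3) + (-5 - 5*(-3))*(-3))*(13 + ((-3)² + 5*(-5 - 5*(-3)) + 5*(-3) + (-5 - 5*(-3))*(-3))) = 1382 + 2*(9 + 5*(-5 + 15) - 15 + (-5 + 15)*(-3))*(13 + (9 + 5*(-5 + 15) - 15 + (-5 + 15)*(-3))) = 1382 + 2*(9 + 5*10 - 15 + 10*(-3))*(13 + (9 + 5*10 - 15 + 10*(-3))) = 1382 + 2*(9 + 50 - 15 - 30)*(13 + (9 + 50 - 15 - 30)) = 1382 + 2*14*(13 + 14) = 1382 + 2*14*27 = 1382 + 756 = 2138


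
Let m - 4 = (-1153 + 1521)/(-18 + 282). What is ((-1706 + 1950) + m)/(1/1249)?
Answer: 10279270/33 ≈ 3.1149e+5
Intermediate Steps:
m = 178/33 (m = 4 + (-1153 + 1521)/(-18 + 282) = 4 + 368/264 = 4 + 368*(1/264) = 4 + 46/33 = 178/33 ≈ 5.3939)
((-1706 + 1950) + m)/(1/1249) = ((-1706 + 1950) + 178/33)/(1/1249) = (244 + 178/33)/(1/1249) = (8230/33)*1249 = 10279270/33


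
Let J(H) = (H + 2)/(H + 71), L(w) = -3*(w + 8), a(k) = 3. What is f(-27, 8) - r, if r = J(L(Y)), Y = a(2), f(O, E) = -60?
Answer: -2249/38 ≈ -59.184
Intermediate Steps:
Y = 3
L(w) = -24 - 3*w (L(w) = -3*(8 + w) = -24 - 3*w)
J(H) = (2 + H)/(71 + H)
r = -31/38 (r = (2 + (-24 - 3*3))/(71 + (-24 - 3*3)) = (2 + (-24 - 9))/(71 + (-24 - 9)) = (2 - 33)/(71 - 33) = -31/38 ≈ -0.81579)
f(-27, 8) - r = -60 - 1*(-31/38) = -60 + 31/38 = -2249/38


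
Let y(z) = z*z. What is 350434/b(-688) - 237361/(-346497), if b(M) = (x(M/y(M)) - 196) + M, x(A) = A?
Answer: -27798525844517/70245683307 ≈ -395.73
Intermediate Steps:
y(z) = z²
b(M) = -196 + M + 1/M (b(M) = (M/(M²) - 196) + M = (M/M² - 196) + M = (1/M - 196) + M = (-196 + 1/M) + M = -196 + M + 1/M)
350434/b(-688) - 237361/(-346497) = 350434/(-196 - 688 + 1/(-688)) - 237361/(-346497) = 350434/(-196 - 688 - 1/688) - 237361*(-1/346497) = 350434/(-608193/688) + 237361/346497 = 350434*(-688/608193) + 237361/346497 = -241098592/608193 + 237361/346497 = -27798525844517/70245683307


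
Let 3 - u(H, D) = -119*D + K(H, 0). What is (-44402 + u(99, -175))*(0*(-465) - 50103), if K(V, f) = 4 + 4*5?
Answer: 3269120544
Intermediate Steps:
K(V, f) = 24 (K(V, f) = 4 + 20 = 24)
u(H, D) = -21 + 119*D (u(H, D) = 3 - (-119*D + 24) = 3 - (24 - 119*D) = 3 + (-24 + 119*D) = -21 + 119*D)
(-44402 + u(99, -175))*(0*(-465) - 50103) = (-44402 + (-21 + 119*(-175)))*(0*(-465) - 50103) = (-44402 + (-21 - 20825))*(0 - 50103) = (-44402 - 20846)*(-50103) = -65248*(-50103) = 3269120544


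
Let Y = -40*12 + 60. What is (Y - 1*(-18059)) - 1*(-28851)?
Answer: 46490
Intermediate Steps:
Y = -420 (Y = -480 + 60 = -420)
(Y - 1*(-18059)) - 1*(-28851) = (-420 - 1*(-18059)) - 1*(-28851) = (-420 + 18059) + 28851 = 17639 + 28851 = 46490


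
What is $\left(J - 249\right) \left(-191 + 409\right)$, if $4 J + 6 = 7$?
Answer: $- \frac{108455}{2} \approx -54228.0$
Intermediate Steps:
$J = \frac{1}{4}$ ($J = - \frac{3}{2} + \frac{1}{4} \cdot 7 = - \frac{3}{2} + \frac{7}{4} = \frac{1}{4} \approx 0.25$)
$\left(J - 249\right) \left(-191 + 409\right) = \left(\frac{1}{4} - 249\right) \left(-191 + 409\right) = \left(- \frac{995}{4}\right) 218 = - \frac{108455}{2}$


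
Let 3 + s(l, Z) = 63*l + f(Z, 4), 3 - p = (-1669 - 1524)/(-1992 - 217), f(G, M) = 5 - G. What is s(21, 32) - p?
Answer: 2852803/2209 ≈ 1291.4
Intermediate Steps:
p = 3434/2209 (p = 3 - (-1669 - 1524)/(-1992 - 217) = 3 - (-3193)/(-2209) = 3 - (-3193)*(-1)/2209 = 3 - 1*3193/2209 = 3 - 3193/2209 = 3434/2209 ≈ 1.5546)
s(l, Z) = 2 - Z + 63*l (s(l, Z) = -3 + (63*l + (5 - Z)) = -3 + (5 - Z + 63*l) = 2 - Z + 63*l)
s(21, 32) - p = (2 - 1*32 + 63*21) - 1*3434/2209 = (2 - 32 + 1323) - 3434/2209 = 1293 - 3434/2209 = 2852803/2209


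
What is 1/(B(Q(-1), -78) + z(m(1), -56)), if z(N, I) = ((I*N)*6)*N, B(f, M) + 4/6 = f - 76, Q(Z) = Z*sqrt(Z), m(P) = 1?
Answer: -3714/1532653 + 9*I/1532653 ≈ -0.0024232 + 5.8722e-6*I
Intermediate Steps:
Q(Z) = Z**(3/2)
B(f, M) = -230/3 + f (B(f, M) = -2/3 + (f - 76) = -2/3 + (-76 + f) = -230/3 + f)
z(N, I) = 6*I*N**2 (z(N, I) = (6*I*N)*N = 6*I*N**2)
1/(B(Q(-1), -78) + z(m(1), -56)) = 1/((-230/3 + (-1)**(3/2)) + 6*(-56)*1**2) = 1/((-230/3 - I) + 6*(-56)*1) = 1/((-230/3 - I) - 336) = 1/(-1238/3 - I) = 9*(-1238/3 + I)/1532653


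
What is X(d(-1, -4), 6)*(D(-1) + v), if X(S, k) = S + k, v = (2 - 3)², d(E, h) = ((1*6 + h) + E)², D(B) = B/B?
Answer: 14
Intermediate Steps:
D(B) = 1
d(E, h) = (6 + E + h)² (d(E, h) = ((6 + h) + E)² = (6 + E + h)²)
v = 1 (v = (-1)² = 1)
X(d(-1, -4), 6)*(D(-1) + v) = ((6 - 1 - 4)² + 6)*(1 + 1) = (1² + 6)*2 = (1 + 6)*2 = 7*2 = 14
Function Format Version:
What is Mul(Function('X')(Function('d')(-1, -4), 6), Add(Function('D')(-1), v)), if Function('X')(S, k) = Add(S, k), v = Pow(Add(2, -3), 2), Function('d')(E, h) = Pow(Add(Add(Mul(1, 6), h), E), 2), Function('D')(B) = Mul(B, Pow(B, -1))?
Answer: 14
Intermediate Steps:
Function('D')(B) = 1
Function('d')(E, h) = Pow(Add(6, E, h), 2) (Function('d')(E, h) = Pow(Add(Add(6, h), E), 2) = Pow(Add(6, E, h), 2))
v = 1 (v = Pow(-1, 2) = 1)
Mul(Function('X')(Function('d')(-1, -4), 6), Add(Function('D')(-1), v)) = Mul(Add(Pow(Add(6, -1, -4), 2), 6), Add(1, 1)) = Mul(Add(Pow(1, 2), 6), 2) = Mul(Add(1, 6), 2) = Mul(7, 2) = 14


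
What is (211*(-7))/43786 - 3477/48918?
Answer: -18707984/178493629 ≈ -0.10481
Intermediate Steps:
(211*(-7))/43786 - 3477/48918 = -1477*1/43786 - 3477*1/48918 = -1477/43786 - 1159/16306 = -18707984/178493629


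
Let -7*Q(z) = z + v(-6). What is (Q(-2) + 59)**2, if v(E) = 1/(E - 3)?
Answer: 13957696/3969 ≈ 3516.7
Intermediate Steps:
v(E) = 1/(-3 + E)
Q(z) = 1/63 - z/7 (Q(z) = -(z + 1/(-3 - 6))/7 = -(z + 1/(-9))/7 = -(z - 1/9)/7 = -(-1/9 + z)/7 = 1/63 - z/7)
(Q(-2) + 59)**2 = ((1/63 - 1/7*(-2)) + 59)**2 = ((1/63 + 2/7) + 59)**2 = (19/63 + 59)**2 = (3736/63)**2 = 13957696/3969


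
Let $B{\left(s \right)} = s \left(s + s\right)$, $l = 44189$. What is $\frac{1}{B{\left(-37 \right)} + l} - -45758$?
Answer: $\frac{2147285667}{46927} \approx 45758.0$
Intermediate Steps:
$B{\left(s \right)} = 2 s^{2}$ ($B{\left(s \right)} = s 2 s = 2 s^{2}$)
$\frac{1}{B{\left(-37 \right)} + l} - -45758 = \frac{1}{2 \left(-37\right)^{2} + 44189} - -45758 = \frac{1}{2 \cdot 1369 + 44189} + 45758 = \frac{1}{2738 + 44189} + 45758 = \frac{1}{46927} + 45758 = \frac{2147285667}{46927}$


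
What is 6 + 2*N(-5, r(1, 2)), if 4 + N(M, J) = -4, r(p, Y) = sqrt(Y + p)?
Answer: -10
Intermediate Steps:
N(M, J) = -8 (N(M, J) = -4 - 4 = -8)
6 + 2*N(-5, r(1, 2)) = 6 + 2*(-8) = 6 - 16 = -10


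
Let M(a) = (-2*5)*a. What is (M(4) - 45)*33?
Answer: -2805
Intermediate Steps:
M(a) = -10*a
(M(4) - 45)*33 = (-10*4 - 45)*33 = (-40 - 45)*33 = -85*33 = -2805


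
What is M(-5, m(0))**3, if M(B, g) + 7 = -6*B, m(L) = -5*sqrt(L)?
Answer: 12167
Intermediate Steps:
M(B, g) = -7 - 6*B
M(-5, m(0))**3 = (-7 - 6*(-5))**3 = (-7 + 30)**3 = 23**3 = 12167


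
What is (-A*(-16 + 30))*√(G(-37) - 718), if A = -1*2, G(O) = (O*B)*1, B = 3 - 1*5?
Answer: 56*I*√161 ≈ 710.56*I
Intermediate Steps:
B = -2 (B = 3 - 5 = -2)
G(O) = -2*O (G(O) = (O*(-2))*1 = -2*O*1 = -2*O)
A = -2
(-A*(-16 + 30))*√(G(-37) - 718) = (-(-2)*(-16 + 30))*√(-2*(-37) - 718) = (-(-2)*14)*√(74 - 718) = (-1*(-28))*√(-644) = 28*(2*I*√161) = 56*I*√161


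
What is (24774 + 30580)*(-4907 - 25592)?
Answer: -1688241646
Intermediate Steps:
(24774 + 30580)*(-4907 - 25592) = 55354*(-30499) = -1688241646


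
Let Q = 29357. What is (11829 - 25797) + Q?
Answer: 15389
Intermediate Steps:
(11829 - 25797) + Q = (11829 - 25797) + 29357 = -13968 + 29357 = 15389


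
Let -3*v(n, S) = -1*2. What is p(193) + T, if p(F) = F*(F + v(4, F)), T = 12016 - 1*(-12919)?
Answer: 186938/3 ≈ 62313.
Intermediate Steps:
v(n, S) = ⅔ (v(n, S) = -(-1)*2/3 = -⅓*(-2) = ⅔)
T = 24935 (T = 12016 + 12919 = 24935)
p(F) = F*(⅔ + F) (p(F) = F*(F + ⅔) = F*(⅔ + F))
p(193) + T = (⅓)*193*(2 + 3*193) + 24935 = (⅓)*193*(2 + 579) + 24935 = (⅓)*193*581 + 24935 = 112133/3 + 24935 = 186938/3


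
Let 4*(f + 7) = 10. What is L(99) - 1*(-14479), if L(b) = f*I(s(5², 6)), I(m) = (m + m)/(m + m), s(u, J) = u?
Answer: 28949/2 ≈ 14475.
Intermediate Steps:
I(m) = 1 (I(m) = (2*m)/((2*m)) = (2*m)*(1/(2*m)) = 1)
f = -9/2 (f = -7 + (¼)*10 = -7 + 5/2 = -9/2 ≈ -4.5000)
L(b) = -9/2 (L(b) = -9/2*1 = -9/2)
L(99) - 1*(-14479) = -9/2 - 1*(-14479) = -9/2 + 14479 = 28949/2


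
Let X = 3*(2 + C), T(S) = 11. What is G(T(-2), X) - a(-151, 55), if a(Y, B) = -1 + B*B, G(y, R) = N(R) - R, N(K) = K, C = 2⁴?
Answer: -3024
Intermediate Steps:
C = 16
X = 54 (X = 3*(2 + 16) = 3*18 = 54)
G(y, R) = 0 (G(y, R) = R - R = 0)
a(Y, B) = -1 + B²
G(T(-2), X) - a(-151, 55) = 0 - (-1 + 55²) = 0 - (-1 + 3025) = 0 - 1*3024 = 0 - 3024 = -3024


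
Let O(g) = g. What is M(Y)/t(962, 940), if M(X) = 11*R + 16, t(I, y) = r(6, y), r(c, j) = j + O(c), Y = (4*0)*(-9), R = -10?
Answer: -47/473 ≈ -0.099366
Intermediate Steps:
Y = 0 (Y = 0*(-9) = 0)
r(c, j) = c + j (r(c, j) = j + c = c + j)
t(I, y) = 6 + y
M(X) = -94 (M(X) = 11*(-10) + 16 = -110 + 16 = -94)
M(Y)/t(962, 940) = -94/(6 + 940) = -94/946 = -94*1/946 = -47/473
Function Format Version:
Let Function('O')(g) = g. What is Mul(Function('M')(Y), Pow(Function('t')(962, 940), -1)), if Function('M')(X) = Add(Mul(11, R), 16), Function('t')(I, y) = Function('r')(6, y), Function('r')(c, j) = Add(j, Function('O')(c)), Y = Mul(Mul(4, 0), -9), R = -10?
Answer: Rational(-47, 473) ≈ -0.099366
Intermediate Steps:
Y = 0 (Y = Mul(0, -9) = 0)
Function('r')(c, j) = Add(c, j) (Function('r')(c, j) = Add(j, c) = Add(c, j))
Function('t')(I, y) = Add(6, y)
Function('M')(X) = -94 (Function('M')(X) = Add(Mul(11, -10), 16) = Add(-110, 16) = -94)
Mul(Function('M')(Y), Pow(Function('t')(962, 940), -1)) = Mul(-94, Pow(Add(6, 940), -1)) = Mul(-94, Pow(946, -1)) = Mul(-94, Rational(1, 946)) = Rational(-47, 473)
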